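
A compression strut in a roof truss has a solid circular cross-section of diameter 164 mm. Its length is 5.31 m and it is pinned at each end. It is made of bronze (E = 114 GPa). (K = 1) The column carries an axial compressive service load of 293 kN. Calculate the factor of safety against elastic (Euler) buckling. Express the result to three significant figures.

I = πd⁴/64 = π×164⁴/64 = 3.551×10^7 mm⁴
I = 3.551×10^7 mm⁴ = 3.551×10^-5 m⁴
Effective length L_e = K·L = 1 × 5.31 = 5.310 m
P_cr = π²EI / L_e² = π² × 114×10⁹ × 3.551×10^-5 / 5.310² = 1.417×10^6 N
Factor of safety n = P_cr / P = 1417.0 / 293 = 4.84

n ≈ 4.84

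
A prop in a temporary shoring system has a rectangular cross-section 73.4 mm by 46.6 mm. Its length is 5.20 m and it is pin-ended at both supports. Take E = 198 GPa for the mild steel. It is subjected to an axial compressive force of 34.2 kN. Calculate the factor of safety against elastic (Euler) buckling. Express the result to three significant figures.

Buckling occurs about the weak axis: I_min = h·b³/12 with b = 46.6 mm (the shorter side).
I_min = 73.4×46.6³/12 = 6.190×10^5 mm⁴
I = 6.190×10^5 mm⁴ = 6.190×10^-7 m⁴
Effective length L_e = K·L = 1 × 5.20 = 5.200 m
P_cr = π²EI / L_e² = π² × 198×10⁹ × 6.190×10^-7 / 5.200² = 4.473×10^4 N
Factor of safety n = P_cr / P = 44.733 / 34.2 = 1.31

n ≈ 1.31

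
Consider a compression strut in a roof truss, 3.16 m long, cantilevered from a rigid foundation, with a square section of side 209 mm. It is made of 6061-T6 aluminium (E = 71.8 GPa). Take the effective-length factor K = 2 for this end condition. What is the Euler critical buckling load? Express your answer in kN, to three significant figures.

P_cr ≈ 2820 kN

I = a⁴/12 = 209⁴/12 = 1.590×10^8 mm⁴
I = 1.590×10^8 mm⁴ = 1.590×10^-4 m⁴
Effective length L_e = K·L = 2 × 3.16 = 6.320 m
P_cr = π²EI / L_e² = π² × 71.8×10⁹ × 1.590×10^-4 / 6.320² = 2.821×10^6 N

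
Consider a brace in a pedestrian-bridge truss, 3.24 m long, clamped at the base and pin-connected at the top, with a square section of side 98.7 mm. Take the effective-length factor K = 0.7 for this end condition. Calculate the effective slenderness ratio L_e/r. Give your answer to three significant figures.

λ ≈ 79.6

For a square r = a/√12 = 98.7/√12 = 28.49 mm
L_e = K·L = 0.7 × 3.24 m = 2.268 m = 2268.0 mm
λ = L_e / r_min = 2268.0 / 28.49 = 79.6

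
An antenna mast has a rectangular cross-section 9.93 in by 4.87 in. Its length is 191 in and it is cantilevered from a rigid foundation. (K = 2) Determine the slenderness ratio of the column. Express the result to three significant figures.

For a rectangle r_min = b/√12 = 4.87/√12 = 1.406 in
L_e = K·L = 2 × 191 = 382.0 in
λ = L_e / r_min = 382.00 / 1.406 = 272

λ ≈ 272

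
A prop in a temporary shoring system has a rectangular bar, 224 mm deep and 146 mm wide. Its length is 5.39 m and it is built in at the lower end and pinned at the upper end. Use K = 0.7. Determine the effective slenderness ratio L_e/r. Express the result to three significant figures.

λ ≈ 89.5

For a rectangle r_min = b/√12 = 146/√12 = 42.15 mm
L_e = K·L = 0.7 × 5.39 m = 3.773 m = 3773.0 mm
λ = L_e / r_min = 3773.0 / 42.15 = 89.5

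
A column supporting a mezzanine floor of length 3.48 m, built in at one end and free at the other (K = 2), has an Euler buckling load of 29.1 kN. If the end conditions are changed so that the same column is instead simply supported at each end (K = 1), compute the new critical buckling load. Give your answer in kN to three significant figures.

P_cr ∝ 1/K², so P_cr,new = P_cr,old × (K_old/K_new)² = 29.1 × (2/1)²
= 29.1 × 4.000 = 116 kN

P_cr ≈ 116 kN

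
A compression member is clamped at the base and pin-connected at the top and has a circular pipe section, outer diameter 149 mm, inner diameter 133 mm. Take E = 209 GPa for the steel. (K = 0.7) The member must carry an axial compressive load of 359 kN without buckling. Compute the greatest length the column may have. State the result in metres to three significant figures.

d_o = 149 mm, d_i = 133 mm
I = π(d_o⁴ − d_i⁴)/64 = π(149⁴ − 133.0⁴)/64 = 8.835×10^6 mm⁴
I = 8.835×10^-6 m⁴
At the buckling limit P_cr = P = 3.590×10^5 N
From P_cr = π²EI/(K·L)²:  L = (1/K)·√(π²EI/P_cr) = (1/0.7)·√(π²×2.09×10^11×8.835×10^-6/3.590×10^5)
L = 10.2 m

L_max ≈ 10.2 m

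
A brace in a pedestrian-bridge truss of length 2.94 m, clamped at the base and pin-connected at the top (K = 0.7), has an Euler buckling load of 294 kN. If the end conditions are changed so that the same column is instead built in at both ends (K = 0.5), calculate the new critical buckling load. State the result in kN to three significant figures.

P_cr ≈ 576 kN

P_cr ∝ 1/K², so P_cr,new = P_cr,old × (K_old/K_new)² = 294 × (0.7/0.5)²
= 294 × 1.960 = 576 kN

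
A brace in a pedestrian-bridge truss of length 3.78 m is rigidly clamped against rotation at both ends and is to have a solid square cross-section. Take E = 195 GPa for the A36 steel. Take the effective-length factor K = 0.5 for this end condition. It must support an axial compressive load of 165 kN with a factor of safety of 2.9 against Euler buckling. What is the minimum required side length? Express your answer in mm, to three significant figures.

Required P_cr = n·P = 2.9 × 165 = 478.5 kN
L_e = K·L = 0.5 × 3.78 = 1.890 m
Required I = P_cr·L_e²/(π²E) = 4.785×10^5 × 1.890² / (π² × 1.95×10^11) = 8.881×10^-7 m⁴
I_req = 8.881×10^5 mm⁴
Solid square: I = a⁴/12  ⇒  a = (12I)^(1/4) = (12×8.881×10^5)^(1/4) = 57.1 mm

a ≈ 57.1 mm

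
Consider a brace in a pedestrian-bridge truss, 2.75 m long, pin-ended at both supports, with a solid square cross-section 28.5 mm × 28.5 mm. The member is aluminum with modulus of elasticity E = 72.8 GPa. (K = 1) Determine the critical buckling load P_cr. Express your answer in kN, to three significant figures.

I = a⁴/12 = 28.5⁴/12 = 5.498×10^4 mm⁴
I = 5.498×10^4 mm⁴ = 5.498×10^-8 m⁴
Effective length L_e = K·L = 1 × 2.75 = 2.750 m
P_cr = π²EI / L_e² = π² × 72.8×10⁹ × 5.498×10^-8 / 2.750² = 5.224×10^3 N

P_cr ≈ 5.22 kN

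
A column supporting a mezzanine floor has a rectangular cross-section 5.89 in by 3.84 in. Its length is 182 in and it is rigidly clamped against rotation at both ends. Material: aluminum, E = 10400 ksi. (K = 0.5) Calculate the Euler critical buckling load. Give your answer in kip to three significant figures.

Buckling occurs about the weak axis: I_min = h·b³/12 with b = 3.84 in (the shorter side).
I_min = 5.89×3.84³/12 = 27.79 in⁴
Effective length L_e = K·L = 0.5 × 182 = 91.00 in
P_cr = π²EI / L_e² = π² × 10400×10³ × 27.79 / 91.00² = 3.445×10^5 lb

P_cr ≈ 344 kip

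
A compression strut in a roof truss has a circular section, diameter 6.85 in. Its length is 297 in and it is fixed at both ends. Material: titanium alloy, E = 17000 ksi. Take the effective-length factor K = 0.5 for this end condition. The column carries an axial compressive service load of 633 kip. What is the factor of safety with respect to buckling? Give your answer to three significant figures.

n ≈ 1.30

I = πd⁴/64 = π×6.85⁴/64 = 108.1 in⁴
Effective length L_e = K·L = 0.5 × 297 = 148.5 in
P_cr = π²EI / L_e² = π² × 17000×10³ × 108.1 / 148.5² = 8.223×10^5 lb
Factor of safety n = P_cr / P = 822.30 / 633 = 1.30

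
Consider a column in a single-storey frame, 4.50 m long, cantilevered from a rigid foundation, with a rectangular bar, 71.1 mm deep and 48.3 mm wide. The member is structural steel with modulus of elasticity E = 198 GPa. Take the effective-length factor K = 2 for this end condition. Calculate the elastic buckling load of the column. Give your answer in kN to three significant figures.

P_cr ≈ 16.1 kN

Buckling occurs about the weak axis: I_min = h·b³/12 with b = 48.3 mm (the shorter side).
I_min = 71.1×48.3³/12 = 6.676×10^5 mm⁴
I = 6.676×10^5 mm⁴ = 6.676×10^-7 m⁴
Effective length L_e = K·L = 2 × 4.50 = 9.000 m
P_cr = π²EI / L_e² = π² × 198×10⁹ × 6.676×10^-7 / 9.000² = 1.611×10^4 N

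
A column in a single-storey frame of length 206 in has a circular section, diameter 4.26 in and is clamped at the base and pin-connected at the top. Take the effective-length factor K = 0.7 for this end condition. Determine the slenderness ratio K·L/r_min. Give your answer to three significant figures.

λ ≈ 135

I = πd⁴/64 = π×4.26⁴/64 = 16.17 in⁴
A = 14.25 in²;  r_min = √(I/A) = √(16.17/14.25) = 1.065 in
L_e = K·L = 0.7 × 206 = 144.2 in
λ = L_e / r_min = 144.20 / 1.065 = 135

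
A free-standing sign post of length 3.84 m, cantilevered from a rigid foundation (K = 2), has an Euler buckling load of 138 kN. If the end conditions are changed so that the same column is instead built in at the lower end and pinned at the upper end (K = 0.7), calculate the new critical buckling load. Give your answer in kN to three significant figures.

P_cr ≈ 1130 kN

P_cr ∝ 1/K², so P_cr,new = P_cr,old × (K_old/K_new)² = 138 × (2/0.7)²
= 138 × 8.163 = 1130 kN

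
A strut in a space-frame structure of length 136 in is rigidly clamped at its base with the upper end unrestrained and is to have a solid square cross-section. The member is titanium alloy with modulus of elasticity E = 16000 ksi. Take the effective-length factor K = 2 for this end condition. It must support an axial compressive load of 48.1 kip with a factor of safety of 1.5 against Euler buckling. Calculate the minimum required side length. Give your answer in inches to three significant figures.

Required P_cr = n·P = 1.5 × 48.1 = 72.15 kip
L_e = K·L = 2 × 136 = 272.0 in
Required I = P_cr·L_e²/(π²E) = 7.215×10^4 × 272.0² / (π² × 1.60×10^7) = 33.80 in⁴
Solid square: I = a⁴/12  ⇒  a = (12I)^(1/4) = (12×33.80)^(1/4) = 4.49 in

a ≈ 4.49 in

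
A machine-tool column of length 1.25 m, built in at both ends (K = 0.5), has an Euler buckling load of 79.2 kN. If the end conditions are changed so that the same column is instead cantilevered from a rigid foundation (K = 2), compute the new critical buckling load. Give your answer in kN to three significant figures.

P_cr ∝ 1/K², so P_cr,new = P_cr,old × (K_old/K_new)² = 79.2 × (0.5/2)²
= 79.2 × 0.06250 = 4.95 kN

P_cr ≈ 4.95 kN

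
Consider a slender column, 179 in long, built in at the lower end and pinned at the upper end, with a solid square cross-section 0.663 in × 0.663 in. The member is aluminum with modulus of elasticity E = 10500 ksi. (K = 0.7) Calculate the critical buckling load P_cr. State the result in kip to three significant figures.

P_cr ≈ 0.106 kip

I = a⁴/12 = 0.663⁴/12 = 1.610×10^-2 in⁴
Effective length L_e = K·L = 0.7 × 179 = 125.3 in
P_cr = π²EI / L_e² = π² × 10500×10³ × 1.610×10^-2 / 125.3² = 106.3 lb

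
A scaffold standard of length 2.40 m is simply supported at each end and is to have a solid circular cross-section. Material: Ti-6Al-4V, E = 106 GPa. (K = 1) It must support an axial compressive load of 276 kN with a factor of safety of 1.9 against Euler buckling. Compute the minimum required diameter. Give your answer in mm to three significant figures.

Required P_cr = n·P = 1.9 × 276 = 524.4 kN
L_e = K·L = 1 × 2.40 = 2.400 m
Required I = P_cr·L_e²/(π²E) = 5.244×10^5 × 2.400² / (π² × 1.06×10^11) = 2.887×10^-6 m⁴
I_req = 2.887×10^6 mm⁴
Solid circle: I = πd⁴/64  ⇒  d = (64I/π)^(1/4) = (64×2.887×10^6/π)^(1/4) = 87.6 mm

d ≈ 87.6 mm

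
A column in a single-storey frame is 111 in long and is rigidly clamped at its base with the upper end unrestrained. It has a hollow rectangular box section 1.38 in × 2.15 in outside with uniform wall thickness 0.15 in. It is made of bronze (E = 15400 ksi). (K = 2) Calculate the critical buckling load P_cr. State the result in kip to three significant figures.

Inner dimensions: h_i = 2.15 − 2×0.15 = 1.850 in, b_i = 1.38 − 2×0.15 = 1.080 in
Weak-axis I_min = (h_o·b_o³ − h_i·b_i³)/12 with b_o = 1.38, b_i = 1.080 in (shorter outer/inner sides).
I_min = (2.15×1.38³ − 1.850×1.080³)/12 = 0.2767 in⁴
Effective length L_e = K·L = 2 × 111 = 222.0 in
P_cr = π²EI / L_e² = π² × 15400×10³ × 0.2767 / 222.0² = 853.2 lb

P_cr ≈ 0.853 kip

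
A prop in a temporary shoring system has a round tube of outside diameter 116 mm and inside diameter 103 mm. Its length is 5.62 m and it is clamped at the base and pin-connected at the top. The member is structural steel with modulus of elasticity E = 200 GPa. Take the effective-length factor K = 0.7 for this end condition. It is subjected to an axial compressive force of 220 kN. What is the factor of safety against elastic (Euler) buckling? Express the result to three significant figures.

d_o = 116 mm, d_i = 103 mm
I = π(d_o⁴ − d_i⁴)/64 = π(116⁴ − 103.0⁴)/64 = 3.363×10^6 mm⁴
I = 3.363×10^6 mm⁴ = 3.363×10^-6 m⁴
Effective length L_e = K·L = 0.7 × 5.62 = 3.934 m
P_cr = π²EI / L_e² = π² × 200×10⁹ × 3.363×10^-6 / 3.934² = 4.289×10^5 N
Factor of safety n = P_cr / P = 428.95 / 220 = 1.95

n ≈ 1.95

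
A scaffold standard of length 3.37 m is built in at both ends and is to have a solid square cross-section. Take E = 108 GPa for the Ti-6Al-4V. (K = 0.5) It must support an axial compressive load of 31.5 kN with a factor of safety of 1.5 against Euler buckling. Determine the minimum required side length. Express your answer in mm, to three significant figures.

a ≈ 35.1 mm

Required P_cr = n·P = 1.5 × 31.5 = 47.25 kN
L_e = K·L = 0.5 × 3.37 = 1.685 m
Required I = P_cr·L_e²/(π²E) = 4.725×10^4 × 1.685² / (π² × 1.08×10^11) = 1.259×10^-7 m⁴
I_req = 1.259×10^5 mm⁴
Solid square: I = a⁴/12  ⇒  a = (12I)^(1/4) = (12×1.259×10^5)^(1/4) = 35.1 mm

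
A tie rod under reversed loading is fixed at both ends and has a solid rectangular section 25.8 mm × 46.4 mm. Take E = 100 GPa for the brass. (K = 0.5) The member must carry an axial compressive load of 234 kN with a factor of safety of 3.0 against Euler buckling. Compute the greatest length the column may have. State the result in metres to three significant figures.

L_max ≈ 0.611 m

Buckling occurs about the weak axis: I_min = h·b³/12 with b = 25.8 mm (the shorter side).
I_min = 46.4×25.8³/12 = 6.640×10^4 mm⁴
I = 6.640×10^-8 m⁴
Required critical load P_cr = n·P = 3.0 × 234 = 702.0 kN = 7.020×10^5 N
From P_cr = π²EI/(K·L)²:  L = (1/K)·√(π²EI/P_cr) = (1/0.5)·√(π²×1.00×10^11×6.640×10^-8/7.020×10^5)
L = 0.611 m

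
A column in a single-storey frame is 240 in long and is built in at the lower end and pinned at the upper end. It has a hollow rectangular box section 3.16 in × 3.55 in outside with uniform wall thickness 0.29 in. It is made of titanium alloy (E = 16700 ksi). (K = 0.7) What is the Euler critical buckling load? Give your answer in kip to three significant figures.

Inner dimensions: h_i = 3.55 − 2×0.29 = 2.970 in, b_i = 3.16 − 2×0.29 = 2.580 in
Weak-axis I_min = (h_o·b_o³ − h_i·b_i³)/12 with b_o = 3.16, b_i = 2.580 in (shorter outer/inner sides).
I_min = (3.55×3.16³ − 2.970×2.580³)/12 = 5.084 in⁴
Effective length L_e = K·L = 0.7 × 240 = 168.0 in
P_cr = π²EI / L_e² = π² × 16700×10³ × 5.084 / 168.0² = 2.969×10^4 lb

P_cr ≈ 29.7 kip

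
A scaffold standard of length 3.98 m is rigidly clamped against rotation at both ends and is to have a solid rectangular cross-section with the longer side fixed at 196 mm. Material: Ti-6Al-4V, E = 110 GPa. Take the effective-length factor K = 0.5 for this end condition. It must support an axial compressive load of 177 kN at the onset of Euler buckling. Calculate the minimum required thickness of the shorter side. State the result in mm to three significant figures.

b ≈ 34.1 mm

L_e = K·L = 0.5 × 3.98 = 1.990 m
Required I = P_cr·L_e²/(π²E) = 1.770×10^5 × 1.990² / (π² × 1.10×10^11) = 6.456×10^-7 m⁴
I_req = 6.456×10^5 mm⁴
Rectangle, weak axis: I_min = h·b³/12 with h = 196 mm fixed  ⇒  b = (12I/h)^(1/3) = 34.1 mm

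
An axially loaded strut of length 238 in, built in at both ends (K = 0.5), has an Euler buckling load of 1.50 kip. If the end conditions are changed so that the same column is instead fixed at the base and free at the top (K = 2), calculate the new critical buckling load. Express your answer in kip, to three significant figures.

P_cr ∝ 1/K², so P_cr,new = P_cr,old × (K_old/K_new)² = 1.50 × (0.5/2)²
= 1.50 × 0.06250 = 0.0938 kip

P_cr ≈ 0.0938 kip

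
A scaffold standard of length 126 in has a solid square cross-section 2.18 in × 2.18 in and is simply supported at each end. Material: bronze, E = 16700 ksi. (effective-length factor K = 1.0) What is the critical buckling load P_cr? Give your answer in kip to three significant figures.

P_cr ≈ 19.5 kip

I = a⁴/12 = 2.18⁴/12 = 1.882 in⁴
Effective length L_e = K·L = 1 × 126 = 126.0 in
P_cr = π²EI / L_e² = π² × 16700×10³ × 1.882 / 126.0² = 1.954×10^4 lb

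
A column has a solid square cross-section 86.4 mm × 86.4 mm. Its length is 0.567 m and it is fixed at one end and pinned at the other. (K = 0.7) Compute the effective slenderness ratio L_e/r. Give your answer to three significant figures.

For a square r = a/√12 = 86.4/√12 = 24.94 mm
L_e = K·L = 0.7 × 0.567 m = 0.3969 m = 396.90 mm
λ = L_e / r_min = 396.90 / 24.94 = 15.9

λ ≈ 15.9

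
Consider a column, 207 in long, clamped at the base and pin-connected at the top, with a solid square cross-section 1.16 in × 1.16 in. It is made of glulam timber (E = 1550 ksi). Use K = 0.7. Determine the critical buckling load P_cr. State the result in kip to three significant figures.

P_cr ≈ 0.110 kip

I = a⁴/12 = 1.16⁴/12 = 0.1509 in⁴
Effective length L_e = K·L = 0.7 × 207 = 144.9 in
P_cr = π²EI / L_e² = π² × 1550×10³ × 0.1509 / 144.9² = 109.9 lb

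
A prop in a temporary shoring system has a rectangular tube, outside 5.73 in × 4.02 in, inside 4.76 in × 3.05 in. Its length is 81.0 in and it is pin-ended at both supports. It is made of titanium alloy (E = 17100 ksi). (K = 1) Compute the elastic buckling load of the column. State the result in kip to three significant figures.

P_cr ≈ 508 kip

Weak-axis I_min = (h_o·b_o³ − h_i·b_i³)/12 with b_o = 4.02, b_i = 3.050 in (shorter outer/inner sides).
I_min = (5.73×4.02³ − 4.760×3.050³)/12 = 19.77 in⁴
Effective length L_e = K·L = 1 × 81.0 = 81.00 in
P_cr = π²EI / L_e² = π² × 17100×10³ × 19.77 / 81.00² = 5.085×10^5 lb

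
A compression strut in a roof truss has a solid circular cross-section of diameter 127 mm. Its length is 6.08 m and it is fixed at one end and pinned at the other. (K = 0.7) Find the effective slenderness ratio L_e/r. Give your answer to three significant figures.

λ ≈ 134

I = πd⁴/64 = π×127⁴/64 = 1.277×10^7 mm⁴
A = 1.267×10^4 mm²;  r_min = √(I/A) = √(1.277×10^7/1.267×10^4) = 31.75 mm
L_e = K·L = 0.7 × 6.08 m = 4.256 m = 4256.0 mm
λ = L_e / r_min = 4256.0 / 31.75 = 134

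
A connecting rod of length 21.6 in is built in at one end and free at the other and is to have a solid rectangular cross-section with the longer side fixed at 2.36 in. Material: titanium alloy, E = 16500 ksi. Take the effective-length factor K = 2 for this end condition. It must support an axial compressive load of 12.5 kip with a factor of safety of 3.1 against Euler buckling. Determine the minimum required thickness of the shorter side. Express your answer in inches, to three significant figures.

Required P_cr = n·P = 3.1 × 12.5 = 38.75 kip
L_e = K·L = 2 × 21.6 = 43.20 in
Required I = P_cr·L_e²/(π²E) = 3.875×10^4 × 43.20² / (π² × 1.65×10^7) = 0.4441 in⁴
Rectangle, weak axis: I_min = h·b³/12 with h = 2.36 in fixed  ⇒  b = (12I/h)^(1/3) = 1.31 in

b ≈ 1.31 in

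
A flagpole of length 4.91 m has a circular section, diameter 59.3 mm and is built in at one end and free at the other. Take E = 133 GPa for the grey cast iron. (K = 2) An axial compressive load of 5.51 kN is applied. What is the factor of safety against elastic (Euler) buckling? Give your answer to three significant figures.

n ≈ 1.50

I = πd⁴/64 = π×59.3⁴/64 = 6.070×10^5 mm⁴
I = 6.070×10^5 mm⁴ = 6.070×10^-7 m⁴
Effective length L_e = K·L = 2 × 4.91 = 9.820 m
P_cr = π²EI / L_e² = π² × 133×10⁹ × 6.070×10^-7 / 9.820² = 8.263×10^3 N
Factor of safety n = P_cr / P = 8.2626 / 5.51 = 1.50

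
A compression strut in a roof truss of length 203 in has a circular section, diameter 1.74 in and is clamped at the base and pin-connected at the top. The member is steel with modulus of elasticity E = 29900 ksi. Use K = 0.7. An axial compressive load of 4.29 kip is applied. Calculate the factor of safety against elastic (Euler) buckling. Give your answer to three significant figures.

n ≈ 1.53

I = πd⁴/64 = π×1.74⁴/64 = 0.4500 in⁴
Effective length L_e = K·L = 0.7 × 203 = 142.1 in
P_cr = π²EI / L_e² = π² × 29900×10³ × 0.4500 / 142.1² = 6.576×10^3 lb
Factor of safety n = P_cr / P = 6.5758 / 4.29 = 1.53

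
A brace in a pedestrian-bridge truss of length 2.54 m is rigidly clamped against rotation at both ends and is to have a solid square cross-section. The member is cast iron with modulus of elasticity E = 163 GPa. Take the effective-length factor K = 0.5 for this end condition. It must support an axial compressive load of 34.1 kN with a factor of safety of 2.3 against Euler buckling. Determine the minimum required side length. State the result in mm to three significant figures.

Required P_cr = n·P = 2.3 × 34.1 = 78.43 kN
L_e = K·L = 0.5 × 2.54 = 1.270 m
Required I = P_cr·L_e²/(π²E) = 7.843×10^4 × 1.270² / (π² × 1.63×10^11) = 7.863×10^-8 m⁴
I_req = 7.863×10^4 mm⁴
Solid square: I = a⁴/12  ⇒  a = (12I)^(1/4) = (12×7.863×10^4)^(1/4) = 31.2 mm

a ≈ 31.2 mm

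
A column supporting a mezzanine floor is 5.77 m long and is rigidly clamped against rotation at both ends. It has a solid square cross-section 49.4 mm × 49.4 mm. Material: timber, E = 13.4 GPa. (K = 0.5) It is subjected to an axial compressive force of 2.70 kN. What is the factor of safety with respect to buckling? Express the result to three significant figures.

n ≈ 2.92

I = a⁴/12 = 49.4⁴/12 = 4.963×10^5 mm⁴
I = 4.963×10^5 mm⁴ = 4.963×10^-7 m⁴
Effective length L_e = K·L = 0.5 × 5.77 = 2.885 m
P_cr = π²EI / L_e² = π² × 13.4×10⁹ × 4.963×10^-7 / 2.885² = 7.886×10^3 N
Factor of safety n = P_cr / P = 7.8857 / 2.70 = 2.92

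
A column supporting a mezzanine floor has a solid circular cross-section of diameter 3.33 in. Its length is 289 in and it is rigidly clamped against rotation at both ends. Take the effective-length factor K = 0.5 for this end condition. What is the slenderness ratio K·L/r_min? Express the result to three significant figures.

For a solid circle r = d/4 = 3.33/4 = 0.8325 in
L_e = K·L = 0.5 × 289 = 144.5 in
λ = L_e / r_min = 144.50 / 0.8325 = 174

λ ≈ 174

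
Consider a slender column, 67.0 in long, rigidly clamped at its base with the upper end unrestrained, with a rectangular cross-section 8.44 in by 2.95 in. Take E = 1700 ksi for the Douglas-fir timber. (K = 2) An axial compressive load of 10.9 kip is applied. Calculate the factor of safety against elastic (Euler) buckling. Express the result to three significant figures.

Buckling occurs about the weak axis: I_min = h·b³/12 with b = 2.95 in (the shorter side).
I_min = 8.44×2.95³/12 = 18.06 in⁴
Effective length L_e = K·L = 2 × 67.0 = 134.0 in
P_cr = π²EI / L_e² = π² × 1700×10³ × 18.06 / 134.0² = 1.687×10^4 lb
Factor of safety n = P_cr / P = 16.872 / 10.9 = 1.55

n ≈ 1.55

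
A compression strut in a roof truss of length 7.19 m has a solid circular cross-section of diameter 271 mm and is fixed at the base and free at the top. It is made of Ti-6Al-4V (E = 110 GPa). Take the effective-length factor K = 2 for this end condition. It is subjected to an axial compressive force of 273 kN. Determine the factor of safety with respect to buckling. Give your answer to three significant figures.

I = πd⁴/64 = π×271⁴/64 = 2.648×10^8 mm⁴
I = 2.648×10^8 mm⁴ = 2.648×10^-4 m⁴
Effective length L_e = K·L = 2 × 7.19 = 14.38 m
P_cr = π²EI / L_e² = π² × 110×10⁹ × 2.648×10^-4 / 14.38² = 1.390×10^6 N
Factor of safety n = P_cr / P = 1390.0 / 273 = 5.09

n ≈ 5.09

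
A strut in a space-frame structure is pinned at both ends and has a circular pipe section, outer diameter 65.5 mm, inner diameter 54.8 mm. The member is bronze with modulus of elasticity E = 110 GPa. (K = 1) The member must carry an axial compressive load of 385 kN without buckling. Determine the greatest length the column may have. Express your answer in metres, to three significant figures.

L_max ≈ 1.14 m

d_o = 65.5 mm, d_i = 54.8 mm
I = π(d_o⁴ − d_i⁴)/64 = π(65.5⁴ − 54.80⁴)/64 = 4.608×10^5 mm⁴
I = 4.608×10^-7 m⁴
At the buckling limit P_cr = P = 3.850×10^5 N
From P_cr = π²EI/(K·L)²:  L = (1/K)·√(π²EI/P_cr) = (1/1)·√(π²×1.10×10^11×4.608×10^-7/3.850×10^5)
L = 1.14 m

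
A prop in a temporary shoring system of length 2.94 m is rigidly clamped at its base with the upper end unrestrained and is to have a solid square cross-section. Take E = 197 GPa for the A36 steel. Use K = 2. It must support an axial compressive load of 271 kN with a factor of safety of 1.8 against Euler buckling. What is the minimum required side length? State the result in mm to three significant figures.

Required P_cr = n·P = 1.8 × 271 = 487.8 kN
L_e = K·L = 2 × 2.94 = 5.880 m
Required I = P_cr·L_e²/(π²E) = 4.878×10^5 × 5.880² / (π² × 1.97×10^11) = 8.674×10^-6 m⁴
I_req = 8.674×10^6 mm⁴
Solid square: I = a⁴/12  ⇒  a = (12I)^(1/4) = (12×8.674×10^6)^(1/4) = 101 mm

a ≈ 101 mm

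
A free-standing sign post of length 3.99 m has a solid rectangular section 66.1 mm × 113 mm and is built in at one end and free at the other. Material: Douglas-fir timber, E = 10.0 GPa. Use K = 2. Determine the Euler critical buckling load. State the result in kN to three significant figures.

Buckling occurs about the weak axis: I_min = h·b³/12 with b = 66.1 mm (the shorter side).
I_min = 113×66.1³/12 = 2.720×10^6 mm⁴
I = 2.720×10^6 mm⁴ = 2.720×10^-6 m⁴
Effective length L_e = K·L = 2 × 3.99 = 7.980 m
P_cr = π²EI / L_e² = π² × 10.0×10⁹ × 2.720×10^-6 / 7.980² = 4.215×10^3 N

P_cr ≈ 4.21 kN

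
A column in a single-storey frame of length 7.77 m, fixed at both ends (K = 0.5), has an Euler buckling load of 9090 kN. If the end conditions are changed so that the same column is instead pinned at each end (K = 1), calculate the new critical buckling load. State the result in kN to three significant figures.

P_cr ≈ 2270 kN

P_cr ∝ 1/K², so P_cr,new = P_cr,old × (K_old/K_new)² = 9090 × (0.5/1)²
= 9090 × 0.2500 = 2270 kN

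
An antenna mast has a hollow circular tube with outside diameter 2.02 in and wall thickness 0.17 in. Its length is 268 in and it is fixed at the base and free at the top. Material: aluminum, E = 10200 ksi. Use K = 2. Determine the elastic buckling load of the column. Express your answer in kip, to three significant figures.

Inner diameter d_i = 2.02 − 2×0.17 = 1.680 in
I = π(d_o⁴ − d_i⁴)/64 = π(2.02⁴ − 1.680⁴)/64 = 0.4263 in⁴
Effective length L_e = K·L = 2 × 268 = 536.0 in
P_cr = π²EI / L_e² = π² × 10200×10³ × 0.4263 / 536.0² = 149.4 lb

P_cr ≈ 0.149 kip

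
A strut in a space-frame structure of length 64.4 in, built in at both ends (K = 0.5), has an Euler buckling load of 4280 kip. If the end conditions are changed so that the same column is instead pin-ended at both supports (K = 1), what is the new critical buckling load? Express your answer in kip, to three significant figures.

P_cr ∝ 1/K², so P_cr,new = P_cr,old × (K_old/K_new)² = 4280 × (0.5/1)²
= 4280 × 0.2500 = 1070 kip

P_cr ≈ 1070 kip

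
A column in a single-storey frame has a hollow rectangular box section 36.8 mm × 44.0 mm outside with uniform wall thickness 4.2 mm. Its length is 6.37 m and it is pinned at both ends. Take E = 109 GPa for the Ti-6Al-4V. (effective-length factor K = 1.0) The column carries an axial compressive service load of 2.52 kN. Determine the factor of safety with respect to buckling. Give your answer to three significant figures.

Inner dimensions: h_i = 44.0 − 2×4.2 = 35.60 mm, b_i = 36.8 − 2×4.2 = 28.40 mm
Weak-axis I_min = (h_o·b_o³ − h_i·b_i³)/12 with b_o = 36.8, b_i = 28.40 mm (shorter outer/inner sides).
I_min = (44.0×36.8³ − 35.60×28.40³)/12 = 1.148×10^5 mm⁴
I = 1.148×10^5 mm⁴ = 1.148×10^-7 m⁴
Effective length L_e = K·L = 1 × 6.37 = 6.370 m
P_cr = π²EI / L_e² = π² × 109×10⁹ × 1.148×10^-7 / 6.370² = 3.043×10^3 N
Factor of safety n = P_cr / P = 3.0430 / 2.52 = 1.21

n ≈ 1.21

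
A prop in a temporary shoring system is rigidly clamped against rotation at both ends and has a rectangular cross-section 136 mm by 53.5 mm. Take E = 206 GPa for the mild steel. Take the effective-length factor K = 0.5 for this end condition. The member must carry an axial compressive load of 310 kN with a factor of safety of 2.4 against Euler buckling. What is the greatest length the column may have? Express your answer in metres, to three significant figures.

L_max ≈ 4.36 m

Buckling occurs about the weak axis: I_min = h·b³/12 with b = 53.5 mm (the shorter side).
I_min = 136×53.5³/12 = 1.735×10^6 mm⁴
I = 1.735×10^-6 m⁴
Required critical load P_cr = n·P = 2.4 × 310 = 744.0 kN = 7.440×10^5 N
From P_cr = π²EI/(K·L)²:  L = (1/K)·√(π²EI/P_cr) = (1/0.5)·√(π²×2.06×10^11×1.735×10^-6/7.440×10^5)
L = 4.36 m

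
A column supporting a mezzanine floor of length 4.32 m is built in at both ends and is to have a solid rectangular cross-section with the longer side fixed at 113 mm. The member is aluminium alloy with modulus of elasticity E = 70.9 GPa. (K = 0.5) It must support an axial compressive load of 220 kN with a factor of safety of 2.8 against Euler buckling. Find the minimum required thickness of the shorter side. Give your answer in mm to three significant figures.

b ≈ 75.8 mm

Required P_cr = n·P = 2.8 × 220 = 616.0 kN
L_e = K·L = 0.5 × 4.32 = 2.160 m
Required I = P_cr·L_e²/(π²E) = 6.160×10^5 × 2.160² / (π² × 7.09×10^10) = 4.107×10^-6 m⁴
I_req = 4.107×10^6 mm⁴
Rectangle, weak axis: I_min = h·b³/12 with h = 113 mm fixed  ⇒  b = (12I/h)^(1/3) = 75.8 mm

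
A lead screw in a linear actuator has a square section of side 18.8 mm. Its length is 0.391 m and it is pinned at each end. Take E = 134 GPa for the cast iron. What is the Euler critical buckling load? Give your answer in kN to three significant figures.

P_cr ≈ 90.1 kN

I = a⁴/12 = 18.8⁴/12 = 1.041×10^4 mm⁴
I = 1.041×10^4 mm⁴ = 1.041×10^-8 m⁴
Effective length L_e = K·L = 1 × 0.391 = 0.3910 m
P_cr = π²EI / L_e² = π² × 134×10⁹ × 1.041×10^-8 / 0.3910² = 9.005×10^4 N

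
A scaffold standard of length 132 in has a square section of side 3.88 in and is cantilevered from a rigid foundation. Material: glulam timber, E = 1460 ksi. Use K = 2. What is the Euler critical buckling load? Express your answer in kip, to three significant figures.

I = a⁴/12 = 3.88⁴/12 = 18.89 in⁴
Effective length L_e = K·L = 2 × 132 = 264.0 in
P_cr = π²EI / L_e² = π² × 1460×10³ × 18.89 / 264.0² = 3.905×10^3 lb

P_cr ≈ 3.90 kip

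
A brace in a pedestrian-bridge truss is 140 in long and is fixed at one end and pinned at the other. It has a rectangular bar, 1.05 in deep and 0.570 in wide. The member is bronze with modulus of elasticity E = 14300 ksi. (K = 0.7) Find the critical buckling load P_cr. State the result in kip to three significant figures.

Buckling occurs about the weak axis: I_min = h·b³/12 with b = 0.570 in (the shorter side).
I_min = 1.05×0.570³/12 = 1.620×10^-2 in⁴
Effective length L_e = K·L = 0.7 × 140 = 98.00 in
P_cr = π²EI / L_e² = π² × 14300×10³ × 1.620×10^-2 / 98.00² = 238.1 lb

P_cr ≈ 0.238 kip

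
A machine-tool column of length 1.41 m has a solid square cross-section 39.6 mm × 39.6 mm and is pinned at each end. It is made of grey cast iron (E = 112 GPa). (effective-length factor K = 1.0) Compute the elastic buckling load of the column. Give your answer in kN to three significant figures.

I = a⁴/12 = 39.6⁴/12 = 2.049×10^5 mm⁴
I = 2.049×10^5 mm⁴ = 2.049×10^-7 m⁴
Effective length L_e = K·L = 1 × 1.41 = 1.410 m
P_cr = π²EI / L_e² = π² × 112×10⁹ × 2.049×10^-7 / 1.410² = 1.139×10^5 N

P_cr ≈ 114 kN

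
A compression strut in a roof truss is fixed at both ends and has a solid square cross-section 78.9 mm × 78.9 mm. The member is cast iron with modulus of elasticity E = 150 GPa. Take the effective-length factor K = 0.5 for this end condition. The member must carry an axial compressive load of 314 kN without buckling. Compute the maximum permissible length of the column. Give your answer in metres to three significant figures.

L_max ≈ 7.80 m

I = a⁴/12 = 78.9⁴/12 = 3.229×10^6 mm⁴
I = 3.229×10^-6 m⁴
At the buckling limit P_cr = P = 3.140×10^5 N
From P_cr = π²EI/(K·L)²:  L = (1/K)·√(π²EI/P_cr) = (1/0.5)·√(π²×1.50×10^11×3.229×10^-6/3.140×10^5)
L = 7.80 m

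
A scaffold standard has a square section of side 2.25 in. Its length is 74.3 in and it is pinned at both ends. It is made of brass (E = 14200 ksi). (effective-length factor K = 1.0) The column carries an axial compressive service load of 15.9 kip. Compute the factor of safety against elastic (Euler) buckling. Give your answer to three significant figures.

I = a⁴/12 = 2.25⁴/12 = 2.136 in⁴
Effective length L_e = K·L = 1 × 74.3 = 74.30 in
P_cr = π²EI / L_e² = π² × 14200×10³ × 2.136 / 74.30² = 5.422×10^4 lb
Factor of safety n = P_cr / P = 54.220 / 15.9 = 3.41

n ≈ 3.41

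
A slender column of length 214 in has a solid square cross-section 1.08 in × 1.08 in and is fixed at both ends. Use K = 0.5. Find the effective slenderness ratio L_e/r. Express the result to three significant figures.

For a square r = a/√12 = 1.08/√12 = 0.3118 in
L_e = K·L = 0.5 × 214 = 107.0 in
λ = L_e / r_min = 107.00 / 0.3118 = 343

λ ≈ 343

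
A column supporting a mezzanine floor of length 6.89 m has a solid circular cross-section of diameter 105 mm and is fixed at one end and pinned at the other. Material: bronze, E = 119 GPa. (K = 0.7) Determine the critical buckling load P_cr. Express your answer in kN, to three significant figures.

I = πd⁴/64 = π×105⁴/64 = 5.967×10^6 mm⁴
I = 5.967×10^6 mm⁴ = 5.967×10^-6 m⁴
Effective length L_e = K·L = 0.7 × 6.89 = 4.823 m
P_cr = π²EI / L_e² = π² × 119×10⁹ × 5.967×10^-6 / 4.823² = 3.013×10^5 N

P_cr ≈ 301 kN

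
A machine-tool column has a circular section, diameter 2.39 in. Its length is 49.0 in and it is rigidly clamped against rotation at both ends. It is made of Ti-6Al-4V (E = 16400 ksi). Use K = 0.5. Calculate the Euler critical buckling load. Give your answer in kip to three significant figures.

I = πd⁴/64 = π×2.39⁴/64 = 1.602 in⁴
Effective length L_e = K·L = 0.5 × 49.0 = 24.50 in
P_cr = π²EI / L_e² = π² × 16400×10³ × 1.602 / 24.50² = 4.319×10^5 lb

P_cr ≈ 432 kip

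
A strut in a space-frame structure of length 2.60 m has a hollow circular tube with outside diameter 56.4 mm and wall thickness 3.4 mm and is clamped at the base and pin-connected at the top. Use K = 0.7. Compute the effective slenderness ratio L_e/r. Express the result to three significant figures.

λ ≈ 96.9

Inner diameter d_i = 56.4 − 2×3.4 = 49.60 mm
I = π(d_o⁴ − d_i⁴)/64 = π(56.4⁴ − 49.60⁴)/64 = 1.996×10^5 mm⁴
A = 566.1 mm²;  r_min = √(I/A) = √(1.996×10^5/566.1) = 18.78 mm
L_e = K·L = 0.7 × 2.60 m = 1.820 m = 1820.0 mm
λ = L_e / r_min = 1820.0 / 18.78 = 96.9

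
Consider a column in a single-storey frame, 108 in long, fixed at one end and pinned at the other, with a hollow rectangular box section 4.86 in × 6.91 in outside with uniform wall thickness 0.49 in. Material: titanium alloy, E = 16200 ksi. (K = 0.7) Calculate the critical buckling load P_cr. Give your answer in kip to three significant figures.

Inner dimensions: h_i = 6.91 − 2×0.49 = 5.930 in, b_i = 4.86 − 2×0.49 = 3.880 in
Weak-axis I_min = (h_o·b_o³ − h_i·b_i³)/12 with b_o = 4.86, b_i = 3.880 in (shorter outer/inner sides).
I_min = (6.91×4.86³ − 5.930×3.880³)/12 = 37.24 in⁴
Effective length L_e = K·L = 0.7 × 108 = 75.60 in
P_cr = π²EI / L_e² = π² × 16200×10³ × 37.24 / 75.60² = 1.042×10^6 lb

P_cr ≈ 1040 kip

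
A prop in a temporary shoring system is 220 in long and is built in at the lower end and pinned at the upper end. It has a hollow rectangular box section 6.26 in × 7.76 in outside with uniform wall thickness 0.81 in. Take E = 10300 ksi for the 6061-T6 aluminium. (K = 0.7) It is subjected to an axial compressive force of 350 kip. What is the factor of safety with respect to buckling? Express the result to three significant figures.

Inner dimensions: h_i = 7.76 − 2×0.81 = 6.140 in, b_i = 6.26 − 2×0.81 = 4.640 in
Weak-axis I_min = (h_o·b_o³ − h_i·b_i³)/12 with b_o = 6.26, b_i = 4.640 in (shorter outer/inner sides).
I_min = (7.76×6.26³ − 6.140×4.640³)/12 = 107.5 in⁴
Effective length L_e = K·L = 0.7 × 220 = 154.0 in
P_cr = π²EI / L_e² = π² × 10300×10³ × 107.5 / 154.0² = 4.609×10^5 lb
Factor of safety n = P_cr / P = 460.89 / 350 = 1.32

n ≈ 1.32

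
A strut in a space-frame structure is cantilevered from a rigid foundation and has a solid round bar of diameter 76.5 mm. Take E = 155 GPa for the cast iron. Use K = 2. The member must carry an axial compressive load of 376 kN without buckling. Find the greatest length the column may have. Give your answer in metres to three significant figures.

L_max ≈ 1.31 m

I = πd⁴/64 = π×76.5⁴/64 = 1.681×10^6 mm⁴
I = 1.681×10^-6 m⁴
At the buckling limit P_cr = P = 3.760×10^5 N
From P_cr = π²EI/(K·L)²:  L = (1/K)·√(π²EI/P_cr) = (1/2)·√(π²×1.55×10^11×1.681×10^-6/3.760×10^5)
L = 1.31 m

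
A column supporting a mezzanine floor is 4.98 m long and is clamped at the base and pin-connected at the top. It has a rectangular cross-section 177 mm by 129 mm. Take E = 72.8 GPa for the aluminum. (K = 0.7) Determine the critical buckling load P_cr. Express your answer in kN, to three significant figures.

Buckling occurs about the weak axis: I_min = h·b³/12 with b = 129 mm (the shorter side).
I_min = 177×129³/12 = 3.166×10^7 mm⁴
I = 3.166×10^7 mm⁴ = 3.166×10^-5 m⁴
Effective length L_e = K·L = 0.7 × 4.98 = 3.486 m
P_cr = π²EI / L_e² = π² × 72.8×10⁹ × 3.166×10^-5 / 3.486² = 1.872×10^6 N

P_cr ≈ 1870 kN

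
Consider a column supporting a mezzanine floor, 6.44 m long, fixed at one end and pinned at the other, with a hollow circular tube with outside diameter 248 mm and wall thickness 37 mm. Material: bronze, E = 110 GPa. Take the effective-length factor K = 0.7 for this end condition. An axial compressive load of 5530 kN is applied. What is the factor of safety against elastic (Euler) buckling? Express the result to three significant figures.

Inner diameter d_i = 248 − 2×37 = 174.0 mm
I = π(d_o⁴ − d_i⁴)/64 = π(248⁴ − 174.0⁴)/64 = 1.407×10^8 mm⁴
I = 1.407×10^8 mm⁴ = 1.407×10^-4 m⁴
Effective length L_e = K·L = 0.7 × 6.44 = 4.508 m
P_cr = π²EI / L_e² = π² × 110×10⁹ × 1.407×10^-4 / 4.508² = 7.516×10^6 N
Factor of safety n = P_cr / P = 7516.0 / 5530 = 1.36

n ≈ 1.36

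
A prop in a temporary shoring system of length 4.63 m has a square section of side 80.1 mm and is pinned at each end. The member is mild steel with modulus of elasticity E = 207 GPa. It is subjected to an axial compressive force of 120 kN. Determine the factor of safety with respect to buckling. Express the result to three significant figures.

I = a⁴/12 = 80.1⁴/12 = 3.430×10^6 mm⁴
I = 3.430×10^6 mm⁴ = 3.430×10^-6 m⁴
Effective length L_e = K·L = 1 × 4.63 = 4.630 m
P_cr = π²EI / L_e² = π² × 207×10⁹ × 3.430×10^-6 / 4.630² = 3.269×10^5 N
Factor of safety n = P_cr / P = 326.93 / 120 = 2.72

n ≈ 2.72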